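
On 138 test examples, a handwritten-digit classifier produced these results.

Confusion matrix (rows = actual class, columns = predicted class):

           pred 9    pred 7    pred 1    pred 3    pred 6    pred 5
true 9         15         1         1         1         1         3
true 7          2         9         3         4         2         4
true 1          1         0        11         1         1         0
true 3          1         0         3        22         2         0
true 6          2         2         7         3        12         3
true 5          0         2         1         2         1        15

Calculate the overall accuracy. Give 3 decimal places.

0.609

Accuracy = trace / total = (15+9+11+22+12+15=84) / 138 = 84/138 = 0.609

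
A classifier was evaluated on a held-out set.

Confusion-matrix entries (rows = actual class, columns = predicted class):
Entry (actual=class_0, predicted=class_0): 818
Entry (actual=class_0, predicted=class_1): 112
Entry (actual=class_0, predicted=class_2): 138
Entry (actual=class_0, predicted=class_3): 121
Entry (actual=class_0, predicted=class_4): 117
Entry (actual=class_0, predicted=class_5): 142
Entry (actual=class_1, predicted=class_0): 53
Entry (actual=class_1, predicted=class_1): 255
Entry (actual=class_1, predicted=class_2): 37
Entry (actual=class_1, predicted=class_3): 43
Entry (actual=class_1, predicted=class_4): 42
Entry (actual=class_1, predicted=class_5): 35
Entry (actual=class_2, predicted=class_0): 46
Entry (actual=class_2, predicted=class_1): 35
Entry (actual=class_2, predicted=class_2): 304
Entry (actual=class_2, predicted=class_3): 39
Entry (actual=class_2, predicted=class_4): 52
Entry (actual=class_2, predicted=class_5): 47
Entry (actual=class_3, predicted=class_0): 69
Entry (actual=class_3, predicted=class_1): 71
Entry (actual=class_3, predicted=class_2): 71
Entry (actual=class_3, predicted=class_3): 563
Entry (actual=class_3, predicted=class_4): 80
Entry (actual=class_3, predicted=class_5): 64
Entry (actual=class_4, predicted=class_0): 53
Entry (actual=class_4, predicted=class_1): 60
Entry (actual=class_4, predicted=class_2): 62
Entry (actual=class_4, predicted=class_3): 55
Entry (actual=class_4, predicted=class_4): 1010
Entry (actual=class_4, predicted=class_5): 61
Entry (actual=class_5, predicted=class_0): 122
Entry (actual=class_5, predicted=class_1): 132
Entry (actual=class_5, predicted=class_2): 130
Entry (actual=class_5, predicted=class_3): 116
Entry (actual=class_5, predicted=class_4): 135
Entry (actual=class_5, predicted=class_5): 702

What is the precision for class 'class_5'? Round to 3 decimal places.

0.668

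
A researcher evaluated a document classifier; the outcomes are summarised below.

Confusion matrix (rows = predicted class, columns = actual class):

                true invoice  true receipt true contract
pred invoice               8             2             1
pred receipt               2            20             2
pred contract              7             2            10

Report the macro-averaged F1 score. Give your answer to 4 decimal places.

0.6766

Per-class F1 score (2·TP/(2·TP+FP+FN)):
  invoice: TP=8, FP=2+1=3, FN=2+7=9 → 16/28 = 0.57143
  receipt: TP=20, FP=2+2=4, FN=2+2=4 → 40/48 = 0.83333
  contract: TP=10, FP=7+2=9, FN=1+2=3 → 20/32 = 0.62500
Macro-F1 score = mean = (0.57143 + 0.83333 + 0.62500) / 3 = 0.6766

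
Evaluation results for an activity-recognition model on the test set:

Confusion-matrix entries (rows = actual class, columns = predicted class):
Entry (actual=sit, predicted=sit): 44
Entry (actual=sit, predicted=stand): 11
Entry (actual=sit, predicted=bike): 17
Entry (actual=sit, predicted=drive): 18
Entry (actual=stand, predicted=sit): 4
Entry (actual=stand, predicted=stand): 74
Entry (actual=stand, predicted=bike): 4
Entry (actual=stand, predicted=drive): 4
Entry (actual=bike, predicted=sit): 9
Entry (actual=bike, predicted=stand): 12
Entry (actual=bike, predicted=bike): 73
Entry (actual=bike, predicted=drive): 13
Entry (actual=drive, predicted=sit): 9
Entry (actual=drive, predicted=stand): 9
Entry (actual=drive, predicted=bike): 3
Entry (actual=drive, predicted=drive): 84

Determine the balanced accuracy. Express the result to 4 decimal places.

0.7079

Balanced accuracy = mean of per-class recall.
  sit: recall = 44/90 = 0.48889
  stand: recall = 74/86 = 0.86047
  bike: recall = 73/107 = 0.68224
  drive: recall = 84/105 = 0.80000
Mean = (0.48889 + 0.86047 + 0.68224 + 0.80000) / 4 = 0.7079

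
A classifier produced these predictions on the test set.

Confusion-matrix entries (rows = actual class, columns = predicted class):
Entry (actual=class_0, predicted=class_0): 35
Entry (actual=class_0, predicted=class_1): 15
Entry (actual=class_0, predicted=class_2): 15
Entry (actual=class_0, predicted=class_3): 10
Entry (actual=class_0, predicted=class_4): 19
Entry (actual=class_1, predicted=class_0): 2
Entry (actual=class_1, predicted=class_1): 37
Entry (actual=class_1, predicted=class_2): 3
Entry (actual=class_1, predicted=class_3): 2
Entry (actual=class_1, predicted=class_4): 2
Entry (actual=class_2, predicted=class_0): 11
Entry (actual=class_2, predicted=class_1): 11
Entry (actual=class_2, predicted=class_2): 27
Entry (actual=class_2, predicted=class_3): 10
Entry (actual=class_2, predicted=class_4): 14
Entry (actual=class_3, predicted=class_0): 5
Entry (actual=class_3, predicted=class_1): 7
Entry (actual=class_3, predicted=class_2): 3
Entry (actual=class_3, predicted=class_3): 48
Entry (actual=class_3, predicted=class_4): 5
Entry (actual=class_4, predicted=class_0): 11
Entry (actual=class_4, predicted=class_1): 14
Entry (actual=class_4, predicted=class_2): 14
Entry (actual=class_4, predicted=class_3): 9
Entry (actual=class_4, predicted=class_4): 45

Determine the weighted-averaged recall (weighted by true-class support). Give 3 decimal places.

Per-class recall (TP/(TP+FN)):
  class_0: TP=35, FN=15+15+10+19=59 → 35/94 = 0.3723
  class_1: TP=37, FN=2+3+2+2=9 → 37/46 = 0.8043
  class_2: TP=27, FN=11+11+10+14=46 → 27/73 = 0.3699
  class_3: TP=48, FN=5+7+3+5=20 → 48/68 = 0.7059
  class_4: TP=45, FN=11+14+14+9=48 → 45/93 = 0.4839
Weighted-recall = Σ (supportᵢ/N)·recallᵢ with N=374: (94/374)·0.3723 + (46/374)·0.8043 + (73/374)·0.3699 + (68/374)·0.7059 + (93/374)·0.4839 = 0.513

0.513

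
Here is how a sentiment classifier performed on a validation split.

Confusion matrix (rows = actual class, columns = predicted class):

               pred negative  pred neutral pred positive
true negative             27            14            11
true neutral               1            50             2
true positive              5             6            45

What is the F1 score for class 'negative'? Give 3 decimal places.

Take TP from the diagonal, FP from the rest of the 'negative' prediction marginal, FN from the rest of the 'negative' actual marginal.
F1 score = 2·TP/(2·TP+FP+FN).
negative: TP=27, FP=1+5=6, FN=14+11=25 → 54/85 = 0.6353

0.635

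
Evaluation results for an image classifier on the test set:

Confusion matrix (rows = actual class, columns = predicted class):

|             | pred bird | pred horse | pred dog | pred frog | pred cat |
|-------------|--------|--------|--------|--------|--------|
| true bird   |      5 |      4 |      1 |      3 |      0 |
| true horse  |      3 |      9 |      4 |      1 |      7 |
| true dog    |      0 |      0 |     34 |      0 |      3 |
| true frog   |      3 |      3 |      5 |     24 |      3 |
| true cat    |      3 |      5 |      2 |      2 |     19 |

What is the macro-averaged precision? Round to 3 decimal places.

0.584

Per-class precision (TP/(TP+FP)):
  bird: TP=5, FP=3+0+3+3=9 → 5/14 = 0.3571
  horse: TP=9, FP=4+0+3+5=12 → 9/21 = 0.4286
  dog: TP=34, FP=1+4+5+2=12 → 34/46 = 0.7391
  frog: TP=24, FP=3+1+0+2=6 → 24/30 = 0.8000
  cat: TP=19, FP=0+7+3+3=13 → 19/32 = 0.5938
Macro-precision = mean = (0.3571 + 0.4286 + 0.7391 + 0.8000 + 0.5938) / 5 = 0.584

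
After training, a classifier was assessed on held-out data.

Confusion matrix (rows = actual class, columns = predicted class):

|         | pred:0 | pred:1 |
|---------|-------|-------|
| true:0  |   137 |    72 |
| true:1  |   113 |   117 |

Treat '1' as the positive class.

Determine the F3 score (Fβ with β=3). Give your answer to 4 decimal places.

0.5179

Fβ = (1+β²)·TP / ((1+β²)·TP + β²·FN + FP), with β²=9
= 10·117 / (10·117 + 9·113 + 72) = 0.5179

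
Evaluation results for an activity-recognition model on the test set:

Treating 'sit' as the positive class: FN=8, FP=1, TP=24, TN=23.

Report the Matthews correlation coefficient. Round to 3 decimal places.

0.705

MCC = (TP·TN − FP·FN) / √((TP+FP)(TP+FN)(TN+FP)(TN+FN))
Numerator = 24·23 − 1·8 = 544
Denominator = √(25·32·24·31) = √595200 = 771.4921
MCC = 544 / 771.4921 = 0.705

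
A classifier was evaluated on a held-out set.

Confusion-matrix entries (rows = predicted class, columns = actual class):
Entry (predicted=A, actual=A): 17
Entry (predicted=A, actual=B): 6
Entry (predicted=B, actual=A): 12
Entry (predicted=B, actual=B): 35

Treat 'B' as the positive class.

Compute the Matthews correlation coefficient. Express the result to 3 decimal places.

MCC = (TP·TN − FP·FN) / √((TP+FP)(TP+FN)(TN+FP)(TN+FN))
Numerator = 35·17 − 12·6 = 523
Denominator = √(47·41·29·23) = √1285309 = 1133.7147
MCC = 523 / 1133.7147 = 0.461

0.461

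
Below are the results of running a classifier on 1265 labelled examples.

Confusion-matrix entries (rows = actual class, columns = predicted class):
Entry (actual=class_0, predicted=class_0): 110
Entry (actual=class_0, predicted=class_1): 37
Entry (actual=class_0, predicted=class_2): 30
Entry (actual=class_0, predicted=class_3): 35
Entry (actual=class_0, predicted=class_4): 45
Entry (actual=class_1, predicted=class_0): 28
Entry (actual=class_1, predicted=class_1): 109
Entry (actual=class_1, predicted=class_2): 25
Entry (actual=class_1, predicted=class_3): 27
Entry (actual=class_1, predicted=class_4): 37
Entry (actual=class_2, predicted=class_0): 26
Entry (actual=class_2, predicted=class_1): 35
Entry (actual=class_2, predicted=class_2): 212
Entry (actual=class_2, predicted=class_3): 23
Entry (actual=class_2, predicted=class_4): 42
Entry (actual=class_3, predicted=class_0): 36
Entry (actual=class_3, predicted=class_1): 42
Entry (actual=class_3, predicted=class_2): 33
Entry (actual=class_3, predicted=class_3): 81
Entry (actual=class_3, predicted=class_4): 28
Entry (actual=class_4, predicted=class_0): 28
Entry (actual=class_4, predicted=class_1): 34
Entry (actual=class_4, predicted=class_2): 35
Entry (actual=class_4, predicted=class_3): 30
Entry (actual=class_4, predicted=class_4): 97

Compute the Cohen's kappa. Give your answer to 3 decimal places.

0.347

Observed agreement pₒ = trace/N = 609/1265 = 0.4814
Expected agreement pₑ = Σ (rowᵢ·colᵢ)/N² = (257·228 + 226·257 + 338·335 + 220·196 + 224·249)/1265² = 0.2055
κ = (pₒ − pₑ)/(1 − pₑ) = (0.4814 − 0.2055)/(1 − 0.2055) = 0.347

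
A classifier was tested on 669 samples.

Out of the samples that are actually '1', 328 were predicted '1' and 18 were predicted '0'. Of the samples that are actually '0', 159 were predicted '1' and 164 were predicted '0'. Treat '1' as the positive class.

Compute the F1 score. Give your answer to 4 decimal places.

0.7875

Precision = TP/(TP+FP) = 328/487 = 0.6735
Recall = TP/(TP+FN) = 328/346 = 0.9480
F1 = 2·TP/(2·TP+FP+FN) = 656/833 = 0.7875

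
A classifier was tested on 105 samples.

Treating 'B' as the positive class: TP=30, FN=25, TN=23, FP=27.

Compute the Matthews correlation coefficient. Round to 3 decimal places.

MCC = (TP·TN − FP·FN) / √((TP+FP)(TP+FN)(TN+FP)(TN+FN))
Numerator = 30·23 − 27·25 = 15
Denominator = √(57·55·50·48) = √7524000 = 2742.9911
MCC = 15 / 2742.9911 = 0.005

0.005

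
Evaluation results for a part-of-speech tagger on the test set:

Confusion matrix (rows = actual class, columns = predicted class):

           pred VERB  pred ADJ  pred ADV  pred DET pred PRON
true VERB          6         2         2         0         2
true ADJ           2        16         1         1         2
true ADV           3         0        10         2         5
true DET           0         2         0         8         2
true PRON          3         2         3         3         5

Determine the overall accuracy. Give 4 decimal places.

0.5488

Accuracy = trace / total = (6+16+10+8+5=45) / 82 = 45/82 = 0.5488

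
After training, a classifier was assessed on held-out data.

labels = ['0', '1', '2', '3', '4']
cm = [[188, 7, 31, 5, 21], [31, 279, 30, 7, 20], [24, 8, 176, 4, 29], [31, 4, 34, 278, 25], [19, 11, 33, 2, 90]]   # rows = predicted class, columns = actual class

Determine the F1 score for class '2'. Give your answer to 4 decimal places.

0.6459

Take TP from the diagonal, FP from the rest of the '2' prediction marginal, FN from the rest of the '2' actual marginal.
F1 score = 2·TP/(2·TP+FP+FN).
2: TP=176, FP=24+8+4+29=65, FN=31+30+34+33=128 → 352/545 = 0.64587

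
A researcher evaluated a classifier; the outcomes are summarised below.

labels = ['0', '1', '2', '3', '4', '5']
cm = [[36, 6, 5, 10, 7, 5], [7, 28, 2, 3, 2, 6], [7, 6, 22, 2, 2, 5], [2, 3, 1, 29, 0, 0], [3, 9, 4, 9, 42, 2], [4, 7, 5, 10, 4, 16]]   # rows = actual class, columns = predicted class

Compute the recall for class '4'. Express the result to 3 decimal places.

0.609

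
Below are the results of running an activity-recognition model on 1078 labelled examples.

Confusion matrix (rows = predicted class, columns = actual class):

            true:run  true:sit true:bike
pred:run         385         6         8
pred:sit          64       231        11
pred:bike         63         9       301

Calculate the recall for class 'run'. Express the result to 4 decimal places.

0.7520

Treat 'run' as positive and all other classes as negative.
recall = TP/(TP+FN).
run: TP=385, FN=64+63=127 → 385/512 = 0.75195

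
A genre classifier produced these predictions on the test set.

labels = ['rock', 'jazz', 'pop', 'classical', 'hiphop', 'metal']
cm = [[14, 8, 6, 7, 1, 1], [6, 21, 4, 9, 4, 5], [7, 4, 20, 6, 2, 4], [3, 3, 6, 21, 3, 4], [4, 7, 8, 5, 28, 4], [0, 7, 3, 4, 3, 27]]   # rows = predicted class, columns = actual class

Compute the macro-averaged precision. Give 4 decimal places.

Per-class precision (TP/(TP+FP)):
  rock: TP=14, FP=8+6+7+1+1=23 → 14/37 = 0.37838
  jazz: TP=21, FP=6+4+9+4+5=28 → 21/49 = 0.42857
  pop: TP=20, FP=7+4+6+2+4=23 → 20/43 = 0.46512
  classical: TP=21, FP=3+3+6+3+4=19 → 21/40 = 0.52500
  hiphop: TP=28, FP=4+7+8+5+4=28 → 28/56 = 0.50000
  metal: TP=27, FP=0+7+3+4+3=17 → 27/44 = 0.61364
Macro-precision = mean = (0.37838 + 0.42857 + 0.46512 + 0.52500 + 0.50000 + 0.61364) / 6 = 0.4851

0.4851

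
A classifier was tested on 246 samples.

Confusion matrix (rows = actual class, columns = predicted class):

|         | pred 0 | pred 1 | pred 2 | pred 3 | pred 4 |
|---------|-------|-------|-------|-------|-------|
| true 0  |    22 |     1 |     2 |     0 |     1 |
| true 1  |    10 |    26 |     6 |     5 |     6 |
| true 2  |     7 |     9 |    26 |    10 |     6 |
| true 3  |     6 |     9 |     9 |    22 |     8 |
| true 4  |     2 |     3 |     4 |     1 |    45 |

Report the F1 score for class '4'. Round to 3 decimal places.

F1 score = 2·TP/(2·TP+FP+FN).
4: TP=45, FP=1+6+6+8=21, FN=2+3+4+1=10 → 90/121 = 0.7438

0.744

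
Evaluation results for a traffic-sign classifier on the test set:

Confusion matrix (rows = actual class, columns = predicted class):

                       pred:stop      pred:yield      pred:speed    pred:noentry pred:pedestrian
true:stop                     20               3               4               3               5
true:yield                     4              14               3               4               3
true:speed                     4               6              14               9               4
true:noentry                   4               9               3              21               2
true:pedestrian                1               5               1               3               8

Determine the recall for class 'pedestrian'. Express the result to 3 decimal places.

0.444

One-vs-rest for 'pedestrian': TP = diagonal; FP = other classes predicted 'pedestrian'; FN = 'pedestrian' predicted as other.
recall = TP/(TP+FN).
pedestrian: TP=8, FN=1+5+1+3=10 → 8/18 = 0.4444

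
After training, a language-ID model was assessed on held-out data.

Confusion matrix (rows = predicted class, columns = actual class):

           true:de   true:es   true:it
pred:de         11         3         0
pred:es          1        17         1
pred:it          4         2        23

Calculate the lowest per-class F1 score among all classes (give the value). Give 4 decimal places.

Per-class F1 score (2·TP/(2·TP+FP+FN)):
  de: TP=11, FP=3+0=3, FN=1+4=5 → 22/30 = 0.73333
  es: TP=17, FP=1+1=2, FN=3+2=5 → 34/41 = 0.82927
  it: TP=23, FP=4+2=6, FN=0+1=1 → 46/53 = 0.86792
Lowest is class 'de' with F1 score = 0.7333.

0.7333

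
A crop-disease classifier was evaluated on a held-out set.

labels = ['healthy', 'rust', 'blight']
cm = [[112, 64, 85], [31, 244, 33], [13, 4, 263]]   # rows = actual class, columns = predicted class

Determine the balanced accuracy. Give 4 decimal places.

Balanced accuracy = mean of per-class recall.
  healthy: recall = 112/261 = 0.42912
  rust: recall = 244/308 = 0.79221
  blight: recall = 263/280 = 0.93929
Mean = (0.42912 + 0.79221 + 0.93929) / 3 = 0.7202

0.7202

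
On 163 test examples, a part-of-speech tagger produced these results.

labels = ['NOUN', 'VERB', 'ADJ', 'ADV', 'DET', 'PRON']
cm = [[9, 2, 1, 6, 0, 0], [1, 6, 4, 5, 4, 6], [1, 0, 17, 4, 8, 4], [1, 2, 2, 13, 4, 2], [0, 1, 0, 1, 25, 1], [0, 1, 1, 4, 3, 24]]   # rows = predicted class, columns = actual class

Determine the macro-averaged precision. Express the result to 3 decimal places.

Per-class precision (TP/(TP+FP)):
  NOUN: TP=9, FP=2+1+6+0+0=9 → 9/18 = 0.5000
  VERB: TP=6, FP=1+4+5+4+6=20 → 6/26 = 0.2308
  ADJ: TP=17, FP=1+0+4+8+4=17 → 17/34 = 0.5000
  ADV: TP=13, FP=1+2+2+4+2=11 → 13/24 = 0.5417
  DET: TP=25, FP=0+1+0+1+1=3 → 25/28 = 0.8929
  PRON: TP=24, FP=0+1+1+4+3=9 → 24/33 = 0.7273
Macro-precision = mean = (0.5000 + 0.2308 + 0.5000 + 0.5417 + 0.8929 + 0.7273) / 6 = 0.565

0.565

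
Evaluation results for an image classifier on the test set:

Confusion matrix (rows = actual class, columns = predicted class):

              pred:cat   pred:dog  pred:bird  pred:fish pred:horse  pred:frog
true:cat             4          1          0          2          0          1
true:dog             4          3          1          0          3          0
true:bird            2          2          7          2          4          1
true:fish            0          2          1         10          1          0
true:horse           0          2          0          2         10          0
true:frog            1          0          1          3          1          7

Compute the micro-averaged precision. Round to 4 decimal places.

Micro-averaging pools counts across classes: ΣTP=41, ΣFP=37, ΣFN=37.
Micro-precision = TP/(TP+FP) on pooled counts = 0.5256 (equals overall accuracy in single-label multiclass).

0.5256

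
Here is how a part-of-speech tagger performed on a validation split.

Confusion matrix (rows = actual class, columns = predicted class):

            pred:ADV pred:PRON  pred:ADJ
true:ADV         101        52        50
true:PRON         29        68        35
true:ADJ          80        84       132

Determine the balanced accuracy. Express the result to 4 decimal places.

0.4862

Balanced accuracy = mean of per-class recall.
  ADV: recall = 101/203 = 0.49754
  PRON: recall = 68/132 = 0.51515
  ADJ: recall = 132/296 = 0.44595
Mean = (0.49754 + 0.51515 + 0.44595) / 3 = 0.4862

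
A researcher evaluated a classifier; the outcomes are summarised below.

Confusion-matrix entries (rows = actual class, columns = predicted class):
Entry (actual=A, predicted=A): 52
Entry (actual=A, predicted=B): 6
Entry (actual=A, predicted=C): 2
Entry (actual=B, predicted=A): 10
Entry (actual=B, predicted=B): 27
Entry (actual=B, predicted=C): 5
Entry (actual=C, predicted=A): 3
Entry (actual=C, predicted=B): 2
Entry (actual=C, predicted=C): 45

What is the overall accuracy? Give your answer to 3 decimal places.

0.816

Accuracy = trace / total = (52+27+45=124) / 152 = 124/152 = 0.816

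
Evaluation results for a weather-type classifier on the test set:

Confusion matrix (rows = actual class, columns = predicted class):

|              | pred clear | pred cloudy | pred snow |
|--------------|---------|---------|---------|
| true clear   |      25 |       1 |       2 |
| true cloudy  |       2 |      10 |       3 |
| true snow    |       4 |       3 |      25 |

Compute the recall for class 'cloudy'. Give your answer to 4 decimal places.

0.6667

Treat 'cloudy' as positive and all other classes as negative.
recall = TP/(TP+FN).
cloudy: TP=10, FN=2+3=5 → 10/15 = 0.66667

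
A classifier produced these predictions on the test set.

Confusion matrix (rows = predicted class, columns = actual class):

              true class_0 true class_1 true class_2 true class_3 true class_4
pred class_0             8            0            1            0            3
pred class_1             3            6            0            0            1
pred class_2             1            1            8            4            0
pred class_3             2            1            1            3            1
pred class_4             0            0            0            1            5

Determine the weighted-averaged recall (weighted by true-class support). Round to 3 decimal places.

0.600

Per-class recall (TP/(TP+FN)):
  class_0: TP=8, FN=3+1+2+0=6 → 8/14 = 0.5714
  class_1: TP=6, FN=0+1+1+0=2 → 6/8 = 0.7500
  class_2: TP=8, FN=1+0+1+0=2 → 8/10 = 0.8000
  class_3: TP=3, FN=0+0+4+1=5 → 3/8 = 0.3750
  class_4: TP=5, FN=3+1+0+1=5 → 5/10 = 0.5000
Weighted-recall = Σ (supportᵢ/N)·recallᵢ with N=50: (14/50)·0.5714 + (8/50)·0.7500 + (10/50)·0.8000 + (8/50)·0.3750 + (10/50)·0.5000 = 0.600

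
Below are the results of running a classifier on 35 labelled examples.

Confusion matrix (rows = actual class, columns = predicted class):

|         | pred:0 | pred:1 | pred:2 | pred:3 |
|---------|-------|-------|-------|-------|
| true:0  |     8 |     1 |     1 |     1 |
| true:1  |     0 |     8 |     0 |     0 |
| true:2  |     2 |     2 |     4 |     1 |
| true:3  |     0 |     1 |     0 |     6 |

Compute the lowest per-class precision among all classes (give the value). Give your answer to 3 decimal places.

0.667

Per-class precision (TP/(TP+FP)):
  0: TP=8, FP=0+2+0=2 → 8/10 = 0.8000
  1: TP=8, FP=1+2+1=4 → 8/12 = 0.6667
  2: TP=4, FP=1+0+0=1 → 4/5 = 0.8000
  3: TP=6, FP=1+0+1=2 → 6/8 = 0.7500
Lowest is class '1' with precision = 0.667.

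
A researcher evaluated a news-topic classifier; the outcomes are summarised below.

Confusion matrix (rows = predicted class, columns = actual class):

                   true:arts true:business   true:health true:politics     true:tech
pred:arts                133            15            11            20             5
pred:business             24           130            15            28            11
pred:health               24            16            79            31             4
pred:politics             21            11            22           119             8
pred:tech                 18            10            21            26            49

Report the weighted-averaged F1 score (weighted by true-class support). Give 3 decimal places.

Per-class F1 score (2·TP/(2·TP+FP+FN)):
  arts: TP=133, FP=15+11+20+5=51, FN=24+24+21+18=87 → 266/404 = 0.6584
  business: TP=130, FP=24+15+28+11=78, FN=15+16+11+10=52 → 260/390 = 0.6667
  health: TP=79, FP=24+16+31+4=75, FN=11+15+22+21=69 → 158/302 = 0.5232
  politics: TP=119, FP=21+11+22+8=62, FN=20+28+31+26=105 → 238/405 = 0.5877
  tech: TP=49, FP=18+10+21+26=75, FN=5+11+4+8=28 → 98/201 = 0.4876
Weighted-F1 score = Σ (supportᵢ/N)·F1 scoreᵢ with N=851: (220/851)·0.6584 + (182/851)·0.6667 + (148/851)·0.5232 + (224/851)·0.5877 + (77/851)·0.4876 = 0.603

0.603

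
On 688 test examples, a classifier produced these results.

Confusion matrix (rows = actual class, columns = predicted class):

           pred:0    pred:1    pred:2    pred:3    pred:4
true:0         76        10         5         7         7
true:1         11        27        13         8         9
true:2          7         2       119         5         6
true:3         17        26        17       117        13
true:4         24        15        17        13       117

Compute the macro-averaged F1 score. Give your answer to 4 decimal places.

0.6293

Per-class F1 score (2·TP/(2·TP+FP+FN)):
  0: TP=76, FP=11+7+17+24=59, FN=10+5+7+7=29 → 152/240 = 0.63333
  1: TP=27, FP=10+2+26+15=53, FN=11+13+8+9=41 → 54/148 = 0.36486
  2: TP=119, FP=5+13+17+17=52, FN=7+2+5+6=20 → 238/310 = 0.76774
  3: TP=117, FP=7+8+5+13=33, FN=17+26+17+13=73 → 234/340 = 0.68824
  4: TP=117, FP=7+9+6+13=35, FN=24+15+17+13=69 → 234/338 = 0.69231
Macro-F1 score = mean = (0.63333 + 0.36486 + 0.76774 + 0.68824 + 0.69231) / 5 = 0.6293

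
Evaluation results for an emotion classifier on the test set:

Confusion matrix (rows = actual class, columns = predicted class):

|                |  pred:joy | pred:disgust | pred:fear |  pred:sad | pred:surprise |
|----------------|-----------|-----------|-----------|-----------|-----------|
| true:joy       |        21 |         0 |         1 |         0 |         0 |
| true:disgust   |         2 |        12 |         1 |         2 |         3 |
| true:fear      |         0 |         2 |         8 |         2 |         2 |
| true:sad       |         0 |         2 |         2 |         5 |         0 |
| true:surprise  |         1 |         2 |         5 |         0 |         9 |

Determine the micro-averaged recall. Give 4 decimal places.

Micro-averaging pools counts across classes: ΣTP=55, ΣFP=27, ΣFN=27.
Micro-recall = TP/(TP+FN) on pooled counts = 0.6707 (equals overall accuracy in single-label multiclass).

0.6707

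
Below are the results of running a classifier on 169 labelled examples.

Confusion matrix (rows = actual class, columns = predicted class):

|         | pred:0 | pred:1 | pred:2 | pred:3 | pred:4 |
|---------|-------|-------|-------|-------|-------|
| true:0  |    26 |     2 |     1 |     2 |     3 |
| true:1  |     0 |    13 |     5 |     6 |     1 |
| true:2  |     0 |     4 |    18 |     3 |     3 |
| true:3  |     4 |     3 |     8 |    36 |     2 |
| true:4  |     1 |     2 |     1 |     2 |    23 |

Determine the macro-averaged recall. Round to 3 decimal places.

Per-class recall (TP/(TP+FN)):
  0: TP=26, FN=2+1+2+3=8 → 26/34 = 0.7647
  1: TP=13, FN=0+5+6+1=12 → 13/25 = 0.5200
  2: TP=18, FN=0+4+3+3=10 → 18/28 = 0.6429
  3: TP=36, FN=4+3+8+2=17 → 36/53 = 0.6792
  4: TP=23, FN=1+2+1+2=6 → 23/29 = 0.7931
Macro-recall = mean = (0.7647 + 0.5200 + 0.6429 + 0.6792 + 0.7931) / 5 = 0.680

0.680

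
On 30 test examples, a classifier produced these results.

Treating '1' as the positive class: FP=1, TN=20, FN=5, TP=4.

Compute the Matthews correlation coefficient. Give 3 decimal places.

0.488

MCC = (TP·TN − FP·FN) / √((TP+FP)(TP+FN)(TN+FP)(TN+FN))
Numerator = 4·20 − 1·5 = 75
Denominator = √(5·9·21·25) = √23625 = 153.7043
MCC = 75 / 153.7043 = 0.488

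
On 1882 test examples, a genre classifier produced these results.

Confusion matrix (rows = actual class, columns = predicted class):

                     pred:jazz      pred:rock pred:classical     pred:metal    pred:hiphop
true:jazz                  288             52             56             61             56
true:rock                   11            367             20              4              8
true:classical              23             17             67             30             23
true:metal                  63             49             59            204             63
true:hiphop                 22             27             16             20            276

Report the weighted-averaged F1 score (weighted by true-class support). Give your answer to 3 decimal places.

0.634

Per-class F1 score (2·TP/(2·TP+FP+FN)):
  jazz: TP=288, FP=11+23+63+22=119, FN=52+56+61+56=225 → 576/920 = 0.6261
  rock: TP=367, FP=52+17+49+27=145, FN=11+20+4+8=43 → 734/922 = 0.7961
  classical: TP=67, FP=56+20+59+16=151, FN=23+17+30+23=93 → 134/378 = 0.3545
  metal: TP=204, FP=61+4+30+20=115, FN=63+49+59+63=234 → 408/757 = 0.5390
  hiphop: TP=276, FP=56+8+23+63=150, FN=22+27+16+20=85 → 552/787 = 0.7014
Weighted-F1 score = Σ (supportᵢ/N)·F1 scoreᵢ with N=1882: (513/1882)·0.6261 + (410/1882)·0.7961 + (160/1882)·0.3545 + (438/1882)·0.5390 + (361/1882)·0.7014 = 0.634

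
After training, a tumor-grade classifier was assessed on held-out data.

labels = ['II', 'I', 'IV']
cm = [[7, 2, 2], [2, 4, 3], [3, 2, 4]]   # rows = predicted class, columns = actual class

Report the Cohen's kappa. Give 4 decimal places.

Observed agreement pₒ = trace/N = 15/29 = 0.51724
Expected agreement pₑ = Σ (rowᵢ·colᵢ)/N² = (12·11 + 8·9 + 9·9)/29² = 0.33888
κ = (pₒ − pₑ)/(1 − pₑ) = (0.51724 − 0.33888)/(1 − 0.33888) = 0.2698

0.2698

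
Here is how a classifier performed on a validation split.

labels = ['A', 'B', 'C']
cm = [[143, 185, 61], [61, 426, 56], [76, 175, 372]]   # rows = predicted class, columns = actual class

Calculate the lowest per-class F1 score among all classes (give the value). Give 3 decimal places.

Per-class F1 score (2·TP/(2·TP+FP+FN)):
  A: TP=143, FP=185+61=246, FN=61+76=137 → 286/669 = 0.4275
  B: TP=426, FP=61+56=117, FN=185+175=360 → 852/1329 = 0.6411
  C: TP=372, FP=76+175=251, FN=61+56=117 → 744/1112 = 0.6691
Lowest is class 'A' with F1 score = 0.428.

0.428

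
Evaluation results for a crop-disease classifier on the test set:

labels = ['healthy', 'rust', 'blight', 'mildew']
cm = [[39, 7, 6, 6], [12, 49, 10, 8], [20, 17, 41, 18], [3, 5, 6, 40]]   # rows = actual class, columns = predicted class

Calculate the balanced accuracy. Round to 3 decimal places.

Balanced accuracy = mean of per-class recall.
  healthy: recall = 39/58 = 0.6724
  rust: recall = 49/79 = 0.6203
  blight: recall = 41/96 = 0.4271
  mildew: recall = 40/54 = 0.7407
Mean = (0.6724 + 0.6203 + 0.4271 + 0.7407) / 4 = 0.615

0.615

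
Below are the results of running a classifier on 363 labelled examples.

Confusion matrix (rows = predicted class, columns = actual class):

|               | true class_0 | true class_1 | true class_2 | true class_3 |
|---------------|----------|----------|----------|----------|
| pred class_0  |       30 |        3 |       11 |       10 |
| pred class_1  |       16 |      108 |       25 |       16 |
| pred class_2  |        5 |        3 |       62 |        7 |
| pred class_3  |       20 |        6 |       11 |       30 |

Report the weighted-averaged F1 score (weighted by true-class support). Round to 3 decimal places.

0.625

Per-class F1 score (2·TP/(2·TP+FP+FN)):
  class_0: TP=30, FP=3+11+10=24, FN=16+5+20=41 → 60/125 = 0.4800
  class_1: TP=108, FP=16+25+16=57, FN=3+3+6=12 → 216/285 = 0.7579
  class_2: TP=62, FP=5+3+7=15, FN=11+25+11=47 → 124/186 = 0.6667
  class_3: TP=30, FP=20+6+11=37, FN=10+16+7=33 → 60/130 = 0.4615
Weighted-F1 score = Σ (supportᵢ/N)·F1 scoreᵢ with N=363: (71/363)·0.4800 + (120/363)·0.7579 + (109/363)·0.6667 + (63/363)·0.4615 = 0.625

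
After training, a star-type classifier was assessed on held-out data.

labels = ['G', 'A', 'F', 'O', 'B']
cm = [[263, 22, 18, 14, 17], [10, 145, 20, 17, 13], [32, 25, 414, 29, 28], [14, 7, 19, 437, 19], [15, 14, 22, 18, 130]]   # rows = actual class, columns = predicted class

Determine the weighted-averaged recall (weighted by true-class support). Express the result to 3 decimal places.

0.788

Per-class recall (TP/(TP+FN)):
  G: TP=263, FN=22+18+14+17=71 → 263/334 = 0.7874
  A: TP=145, FN=10+20+17+13=60 → 145/205 = 0.7073
  F: TP=414, FN=32+25+29+28=114 → 414/528 = 0.7841
  O: TP=437, FN=14+7+19+19=59 → 437/496 = 0.8810
  B: TP=130, FN=15+14+22+18=69 → 130/199 = 0.6533
Weighted-recall = Σ (supportᵢ/N)·recallᵢ with N=1762: (334/1762)·0.7874 + (205/1762)·0.7073 + (528/1762)·0.7841 + (496/1762)·0.8810 + (199/1762)·0.6533 = 0.788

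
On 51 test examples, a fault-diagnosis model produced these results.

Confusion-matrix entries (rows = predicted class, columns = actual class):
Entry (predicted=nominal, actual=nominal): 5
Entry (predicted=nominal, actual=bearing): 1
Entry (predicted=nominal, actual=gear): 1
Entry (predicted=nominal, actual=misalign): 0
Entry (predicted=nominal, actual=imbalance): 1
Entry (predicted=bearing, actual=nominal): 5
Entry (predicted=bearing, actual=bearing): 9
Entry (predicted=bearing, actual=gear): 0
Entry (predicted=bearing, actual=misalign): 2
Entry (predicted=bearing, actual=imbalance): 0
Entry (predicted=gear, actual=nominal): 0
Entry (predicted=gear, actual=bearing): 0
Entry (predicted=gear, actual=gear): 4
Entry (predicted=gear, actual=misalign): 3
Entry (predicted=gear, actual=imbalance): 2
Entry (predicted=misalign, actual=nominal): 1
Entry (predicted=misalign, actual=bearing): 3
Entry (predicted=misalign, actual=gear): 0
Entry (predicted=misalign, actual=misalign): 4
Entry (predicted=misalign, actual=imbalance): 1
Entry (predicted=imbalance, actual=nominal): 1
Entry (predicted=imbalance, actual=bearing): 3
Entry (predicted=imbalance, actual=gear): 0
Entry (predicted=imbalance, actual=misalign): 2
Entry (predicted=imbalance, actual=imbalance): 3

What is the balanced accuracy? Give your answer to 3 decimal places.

Balanced accuracy = mean of per-class recall.
  nominal: recall = 5/12 = 0.4167
  bearing: recall = 9/16 = 0.5625
  gear: recall = 4/5 = 0.8000
  misalign: recall = 4/11 = 0.3636
  imbalance: recall = 3/7 = 0.4286
Mean = (0.4167 + 0.5625 + 0.8000 + 0.3636 + 0.4286) / 5 = 0.514

0.514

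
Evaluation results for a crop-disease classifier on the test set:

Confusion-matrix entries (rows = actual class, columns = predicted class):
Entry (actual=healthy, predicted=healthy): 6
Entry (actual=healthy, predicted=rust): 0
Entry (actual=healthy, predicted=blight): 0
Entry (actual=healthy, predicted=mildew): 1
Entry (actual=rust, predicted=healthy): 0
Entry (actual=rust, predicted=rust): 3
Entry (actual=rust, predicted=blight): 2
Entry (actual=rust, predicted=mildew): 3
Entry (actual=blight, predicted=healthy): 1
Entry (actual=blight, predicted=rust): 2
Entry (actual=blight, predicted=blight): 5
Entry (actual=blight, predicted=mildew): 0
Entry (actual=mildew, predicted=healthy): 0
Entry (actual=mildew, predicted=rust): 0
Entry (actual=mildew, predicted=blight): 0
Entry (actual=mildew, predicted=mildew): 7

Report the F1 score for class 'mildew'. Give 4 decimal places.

Treat 'mildew' as positive and all other classes as negative.
F1 score = 2·TP/(2·TP+FP+FN).
mildew: TP=7, FP=1+3+0=4, FN=0+0+0=0 → 14/18 = 0.77778

0.7778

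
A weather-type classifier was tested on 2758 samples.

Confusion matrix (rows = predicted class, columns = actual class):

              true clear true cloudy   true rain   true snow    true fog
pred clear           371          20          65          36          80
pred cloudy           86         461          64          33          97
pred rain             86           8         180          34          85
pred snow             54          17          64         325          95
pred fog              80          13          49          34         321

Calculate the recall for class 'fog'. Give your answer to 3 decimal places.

0.473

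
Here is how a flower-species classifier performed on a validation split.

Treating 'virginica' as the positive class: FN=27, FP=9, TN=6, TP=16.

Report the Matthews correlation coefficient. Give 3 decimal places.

-0.202

MCC = (TP·TN − FP·FN) / √((TP+FP)(TP+FN)(TN+FP)(TN+FN))
Numerator = 16·6 − 9·27 = -147
Denominator = √(25·43·15·33) = √532125 = 729.4690
MCC = -147 / 729.4690 = -0.202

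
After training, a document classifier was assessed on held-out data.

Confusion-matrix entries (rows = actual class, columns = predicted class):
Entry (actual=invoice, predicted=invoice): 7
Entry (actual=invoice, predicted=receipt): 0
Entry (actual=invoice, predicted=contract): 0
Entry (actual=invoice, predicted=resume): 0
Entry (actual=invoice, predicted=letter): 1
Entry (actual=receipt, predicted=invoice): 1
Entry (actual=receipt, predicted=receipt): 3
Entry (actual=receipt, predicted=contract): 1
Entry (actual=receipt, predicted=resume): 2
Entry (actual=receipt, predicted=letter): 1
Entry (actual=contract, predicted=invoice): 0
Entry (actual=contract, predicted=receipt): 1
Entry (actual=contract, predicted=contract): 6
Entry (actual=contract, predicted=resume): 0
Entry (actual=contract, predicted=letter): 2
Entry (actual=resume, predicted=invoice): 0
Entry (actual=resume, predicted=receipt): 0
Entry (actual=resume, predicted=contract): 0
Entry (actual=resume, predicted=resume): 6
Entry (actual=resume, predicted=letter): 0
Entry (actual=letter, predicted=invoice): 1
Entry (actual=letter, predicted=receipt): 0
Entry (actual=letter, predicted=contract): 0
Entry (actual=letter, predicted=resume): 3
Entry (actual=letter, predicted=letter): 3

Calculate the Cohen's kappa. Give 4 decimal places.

0.5749

Observed agreement pₒ = trace/N = 25/38 = 0.65789
Expected agreement pₑ = Σ (rowᵢ·colᵢ)/N² = (8·9 + 8·4 + 9·7 + 6·11 + 7·7)/38² = 0.19529
κ = (pₒ − pₑ)/(1 − pₑ) = (0.65789 − 0.19529)/(1 − 0.19529) = 0.5749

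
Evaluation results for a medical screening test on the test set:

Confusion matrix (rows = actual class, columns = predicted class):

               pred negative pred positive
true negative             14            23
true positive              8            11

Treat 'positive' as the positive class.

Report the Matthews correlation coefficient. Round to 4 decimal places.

MCC = (TP·TN − FP·FN) / √((TP+FP)(TP+FN)(TN+FP)(TN+FN))
Numerator = 11·14 − 23·8 = -30
Denominator = √(34·19·37·22) = √525844 = 725.1510
MCC = -30 / 725.1510 = -0.0414

-0.0414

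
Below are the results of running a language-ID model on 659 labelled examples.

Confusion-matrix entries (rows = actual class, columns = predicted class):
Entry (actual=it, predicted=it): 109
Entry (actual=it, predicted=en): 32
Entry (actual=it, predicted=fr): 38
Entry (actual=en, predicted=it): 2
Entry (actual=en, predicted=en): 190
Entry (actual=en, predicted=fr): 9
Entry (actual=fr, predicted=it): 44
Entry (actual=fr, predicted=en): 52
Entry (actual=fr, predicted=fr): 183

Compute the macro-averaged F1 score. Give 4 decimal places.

0.7239

Per-class F1 score (2·TP/(2·TP+FP+FN)):
  it: TP=109, FP=2+44=46, FN=32+38=70 → 218/334 = 0.65269
  en: TP=190, FP=32+52=84, FN=2+9=11 → 380/475 = 0.80000
  fr: TP=183, FP=38+9=47, FN=44+52=96 → 366/509 = 0.71906
Macro-F1 score = mean = (0.65269 + 0.80000 + 0.71906) / 3 = 0.7239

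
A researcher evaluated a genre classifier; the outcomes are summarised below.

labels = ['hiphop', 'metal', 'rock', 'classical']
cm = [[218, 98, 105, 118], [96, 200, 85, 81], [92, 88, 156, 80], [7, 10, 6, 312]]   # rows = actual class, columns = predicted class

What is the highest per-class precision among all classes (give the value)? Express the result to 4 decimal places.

0.5279

Per-class precision (TP/(TP+FP)):
  hiphop: TP=218, FP=96+92+7=195 → 218/413 = 0.52785
  metal: TP=200, FP=98+88+10=196 → 200/396 = 0.50505
  rock: TP=156, FP=105+85+6=196 → 156/352 = 0.44318
  classical: TP=312, FP=118+81+80=279 → 312/591 = 0.52792
Highest is class 'classical' with precision = 0.5279.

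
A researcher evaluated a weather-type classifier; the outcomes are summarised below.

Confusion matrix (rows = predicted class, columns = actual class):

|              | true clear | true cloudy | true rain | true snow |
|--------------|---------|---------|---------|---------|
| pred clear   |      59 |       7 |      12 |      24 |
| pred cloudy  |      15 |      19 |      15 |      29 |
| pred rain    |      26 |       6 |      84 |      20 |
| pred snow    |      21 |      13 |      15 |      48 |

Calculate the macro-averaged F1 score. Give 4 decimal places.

0.4799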